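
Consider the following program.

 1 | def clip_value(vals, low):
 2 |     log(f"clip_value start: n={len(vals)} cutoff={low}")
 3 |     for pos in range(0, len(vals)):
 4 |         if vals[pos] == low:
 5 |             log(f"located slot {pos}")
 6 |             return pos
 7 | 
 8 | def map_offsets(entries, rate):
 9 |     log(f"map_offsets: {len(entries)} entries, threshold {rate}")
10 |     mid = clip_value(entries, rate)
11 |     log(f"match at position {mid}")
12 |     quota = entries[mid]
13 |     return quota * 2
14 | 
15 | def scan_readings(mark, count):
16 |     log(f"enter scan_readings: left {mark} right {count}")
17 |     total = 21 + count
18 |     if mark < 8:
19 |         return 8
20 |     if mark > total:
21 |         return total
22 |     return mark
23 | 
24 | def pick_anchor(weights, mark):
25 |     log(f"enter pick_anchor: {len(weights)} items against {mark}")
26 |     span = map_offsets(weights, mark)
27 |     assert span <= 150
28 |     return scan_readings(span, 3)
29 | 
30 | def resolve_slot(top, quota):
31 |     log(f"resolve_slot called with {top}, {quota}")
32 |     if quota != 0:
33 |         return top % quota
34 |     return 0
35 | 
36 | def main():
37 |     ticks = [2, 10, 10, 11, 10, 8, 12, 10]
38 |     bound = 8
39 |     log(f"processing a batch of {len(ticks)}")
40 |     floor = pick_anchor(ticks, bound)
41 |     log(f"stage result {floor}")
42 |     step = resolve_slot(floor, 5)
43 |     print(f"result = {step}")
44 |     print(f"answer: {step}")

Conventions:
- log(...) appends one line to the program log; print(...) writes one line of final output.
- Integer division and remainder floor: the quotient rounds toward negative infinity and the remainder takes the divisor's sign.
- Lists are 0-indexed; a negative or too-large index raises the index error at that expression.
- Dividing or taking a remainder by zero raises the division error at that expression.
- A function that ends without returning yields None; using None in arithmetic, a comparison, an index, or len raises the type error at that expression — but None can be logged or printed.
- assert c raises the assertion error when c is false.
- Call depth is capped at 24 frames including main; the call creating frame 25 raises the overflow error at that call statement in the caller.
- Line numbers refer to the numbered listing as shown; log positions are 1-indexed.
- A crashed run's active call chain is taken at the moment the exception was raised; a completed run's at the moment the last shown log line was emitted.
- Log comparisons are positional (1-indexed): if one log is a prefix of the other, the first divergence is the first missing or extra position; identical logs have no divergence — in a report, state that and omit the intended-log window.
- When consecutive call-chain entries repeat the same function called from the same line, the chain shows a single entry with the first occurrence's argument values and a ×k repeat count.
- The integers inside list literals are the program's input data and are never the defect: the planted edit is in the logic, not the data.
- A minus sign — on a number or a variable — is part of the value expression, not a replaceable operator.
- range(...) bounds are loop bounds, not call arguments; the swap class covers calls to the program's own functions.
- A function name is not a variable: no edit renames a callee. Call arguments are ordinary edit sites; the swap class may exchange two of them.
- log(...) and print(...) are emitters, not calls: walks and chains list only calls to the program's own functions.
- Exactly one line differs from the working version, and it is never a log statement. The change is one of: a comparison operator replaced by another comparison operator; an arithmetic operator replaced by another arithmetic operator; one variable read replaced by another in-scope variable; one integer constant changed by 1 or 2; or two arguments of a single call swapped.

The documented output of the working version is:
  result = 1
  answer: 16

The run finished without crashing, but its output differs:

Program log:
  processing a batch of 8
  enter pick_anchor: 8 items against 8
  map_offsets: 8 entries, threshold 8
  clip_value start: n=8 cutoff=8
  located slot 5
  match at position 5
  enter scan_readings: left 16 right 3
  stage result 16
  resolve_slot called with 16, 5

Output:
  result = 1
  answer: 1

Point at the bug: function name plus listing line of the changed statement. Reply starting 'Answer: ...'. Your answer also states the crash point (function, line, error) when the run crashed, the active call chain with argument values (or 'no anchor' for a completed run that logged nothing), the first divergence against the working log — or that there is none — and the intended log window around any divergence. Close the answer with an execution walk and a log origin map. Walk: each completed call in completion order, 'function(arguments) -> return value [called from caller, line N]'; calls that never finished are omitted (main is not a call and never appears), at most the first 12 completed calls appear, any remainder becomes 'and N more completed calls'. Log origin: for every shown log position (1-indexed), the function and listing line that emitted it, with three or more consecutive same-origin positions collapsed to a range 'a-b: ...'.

Answer: the defect is in main at line 44.
Core observation: Log streams are identical — the defect surfaces only in the printed output.
Call chain: main -> resolve_slot(16, 5) (called at line 42).
First divergence: none (the log streams are identical).
Execution walk:
  clip_value([2, 10, 10, 11, 10, 8, 12, 10], 8) -> 5  [called from map_offsets, line 10]
  map_offsets([2, 10, 10, 11, 10, 8, 12, 10], 8) -> 16  [called from pick_anchor, line 26]
  scan_readings(16, 3) -> 16  [called from pick_anchor, line 28]
  pick_anchor([2, 10, 10, 11, 10, 8, 12, 10], 8) -> 16  [called from main, line 40]
  resolve_slot(16, 5) -> 1  [called from main, line 42]
Log origins:
  1 — main, line 39
  2 — pick_anchor, line 25
  3 — map_offsets, line 9
  4 — clip_value, line 2
  5 — clip_value, line 5
  6 — map_offsets, line 11
  7 — scan_readings, line 16
  8 — main, line 41
  9 — resolve_slot, line 31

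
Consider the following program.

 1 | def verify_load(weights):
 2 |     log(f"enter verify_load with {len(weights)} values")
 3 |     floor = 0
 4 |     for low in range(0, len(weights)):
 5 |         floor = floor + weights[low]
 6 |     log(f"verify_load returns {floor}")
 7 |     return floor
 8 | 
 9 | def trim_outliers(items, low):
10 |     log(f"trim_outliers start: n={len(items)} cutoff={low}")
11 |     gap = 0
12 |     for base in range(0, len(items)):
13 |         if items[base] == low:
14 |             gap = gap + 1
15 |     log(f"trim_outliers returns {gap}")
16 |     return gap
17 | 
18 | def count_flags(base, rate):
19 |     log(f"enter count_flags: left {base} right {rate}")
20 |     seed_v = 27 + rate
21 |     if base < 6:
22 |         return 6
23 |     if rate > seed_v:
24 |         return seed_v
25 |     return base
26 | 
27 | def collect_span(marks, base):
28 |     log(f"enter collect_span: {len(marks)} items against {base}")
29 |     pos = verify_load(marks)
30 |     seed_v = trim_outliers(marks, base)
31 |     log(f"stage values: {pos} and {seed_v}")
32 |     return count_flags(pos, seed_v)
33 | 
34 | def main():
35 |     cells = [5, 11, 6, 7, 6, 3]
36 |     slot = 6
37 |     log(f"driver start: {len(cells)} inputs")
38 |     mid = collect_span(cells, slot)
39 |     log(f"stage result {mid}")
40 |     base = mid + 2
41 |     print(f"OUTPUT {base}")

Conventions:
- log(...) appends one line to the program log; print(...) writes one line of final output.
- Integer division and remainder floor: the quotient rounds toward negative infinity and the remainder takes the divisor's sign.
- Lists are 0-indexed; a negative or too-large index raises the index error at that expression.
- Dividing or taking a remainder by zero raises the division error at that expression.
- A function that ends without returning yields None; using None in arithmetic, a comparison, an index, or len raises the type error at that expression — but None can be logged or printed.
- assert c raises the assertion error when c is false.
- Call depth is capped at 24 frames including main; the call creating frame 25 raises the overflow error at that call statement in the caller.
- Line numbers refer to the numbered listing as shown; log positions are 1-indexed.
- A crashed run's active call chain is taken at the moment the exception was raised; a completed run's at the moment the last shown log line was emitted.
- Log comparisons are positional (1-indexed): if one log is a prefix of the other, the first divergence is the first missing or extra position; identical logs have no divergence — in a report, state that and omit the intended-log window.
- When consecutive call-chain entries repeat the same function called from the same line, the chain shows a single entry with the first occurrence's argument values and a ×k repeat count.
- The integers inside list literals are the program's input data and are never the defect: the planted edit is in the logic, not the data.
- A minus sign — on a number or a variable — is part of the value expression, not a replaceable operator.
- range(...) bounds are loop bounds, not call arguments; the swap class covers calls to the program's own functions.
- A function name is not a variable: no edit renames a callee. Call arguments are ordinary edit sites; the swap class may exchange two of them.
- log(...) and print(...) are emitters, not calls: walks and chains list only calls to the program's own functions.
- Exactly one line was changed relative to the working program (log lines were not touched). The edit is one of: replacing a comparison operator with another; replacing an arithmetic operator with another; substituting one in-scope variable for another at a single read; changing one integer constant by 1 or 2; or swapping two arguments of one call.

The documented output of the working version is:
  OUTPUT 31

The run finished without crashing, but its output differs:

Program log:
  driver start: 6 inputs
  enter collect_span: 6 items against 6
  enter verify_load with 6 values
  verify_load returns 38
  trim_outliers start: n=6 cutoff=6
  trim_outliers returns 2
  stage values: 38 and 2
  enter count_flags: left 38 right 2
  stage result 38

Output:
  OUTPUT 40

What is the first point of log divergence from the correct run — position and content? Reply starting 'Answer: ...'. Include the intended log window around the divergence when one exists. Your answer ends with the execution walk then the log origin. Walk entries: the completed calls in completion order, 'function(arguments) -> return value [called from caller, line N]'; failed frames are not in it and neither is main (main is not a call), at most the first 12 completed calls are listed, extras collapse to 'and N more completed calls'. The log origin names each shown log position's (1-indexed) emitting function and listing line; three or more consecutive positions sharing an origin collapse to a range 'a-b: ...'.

Answer: position 9 — shown 'stage result 38', intended 'stage result 29'.
Intended log window:
  7: stage values: 38 and 2
  8: enter count_flags: left 38 right 2
  9: stage result 29
Execution walk:
  verify_load([5, 11, 6, 7, 6, 3]) -> 38  [called from collect_span, line 29]
  trim_outliers([5, 11, 6, 7, 6, 3], 6) -> 2  [called from collect_span, line 30]
  count_flags(38, 2) -> 38  [called from collect_span, line 32]
  collect_span([5, 11, 6, 7, 6, 3], 6) -> 38  [called from main, line 38]
Log line origins:
  1: emitted by main (line 37)
  2: emitted by collect_span (line 28)
  3: emitted by verify_load (line 2)
  4: emitted by verify_load (line 6)
  5: emitted by trim_outliers (line 10)
  6: emitted by trim_outliers (line 15)
  7: emitted by collect_span (line 31)
  8: emitted by count_flags (line 19)
  9: emitted by main (line 39)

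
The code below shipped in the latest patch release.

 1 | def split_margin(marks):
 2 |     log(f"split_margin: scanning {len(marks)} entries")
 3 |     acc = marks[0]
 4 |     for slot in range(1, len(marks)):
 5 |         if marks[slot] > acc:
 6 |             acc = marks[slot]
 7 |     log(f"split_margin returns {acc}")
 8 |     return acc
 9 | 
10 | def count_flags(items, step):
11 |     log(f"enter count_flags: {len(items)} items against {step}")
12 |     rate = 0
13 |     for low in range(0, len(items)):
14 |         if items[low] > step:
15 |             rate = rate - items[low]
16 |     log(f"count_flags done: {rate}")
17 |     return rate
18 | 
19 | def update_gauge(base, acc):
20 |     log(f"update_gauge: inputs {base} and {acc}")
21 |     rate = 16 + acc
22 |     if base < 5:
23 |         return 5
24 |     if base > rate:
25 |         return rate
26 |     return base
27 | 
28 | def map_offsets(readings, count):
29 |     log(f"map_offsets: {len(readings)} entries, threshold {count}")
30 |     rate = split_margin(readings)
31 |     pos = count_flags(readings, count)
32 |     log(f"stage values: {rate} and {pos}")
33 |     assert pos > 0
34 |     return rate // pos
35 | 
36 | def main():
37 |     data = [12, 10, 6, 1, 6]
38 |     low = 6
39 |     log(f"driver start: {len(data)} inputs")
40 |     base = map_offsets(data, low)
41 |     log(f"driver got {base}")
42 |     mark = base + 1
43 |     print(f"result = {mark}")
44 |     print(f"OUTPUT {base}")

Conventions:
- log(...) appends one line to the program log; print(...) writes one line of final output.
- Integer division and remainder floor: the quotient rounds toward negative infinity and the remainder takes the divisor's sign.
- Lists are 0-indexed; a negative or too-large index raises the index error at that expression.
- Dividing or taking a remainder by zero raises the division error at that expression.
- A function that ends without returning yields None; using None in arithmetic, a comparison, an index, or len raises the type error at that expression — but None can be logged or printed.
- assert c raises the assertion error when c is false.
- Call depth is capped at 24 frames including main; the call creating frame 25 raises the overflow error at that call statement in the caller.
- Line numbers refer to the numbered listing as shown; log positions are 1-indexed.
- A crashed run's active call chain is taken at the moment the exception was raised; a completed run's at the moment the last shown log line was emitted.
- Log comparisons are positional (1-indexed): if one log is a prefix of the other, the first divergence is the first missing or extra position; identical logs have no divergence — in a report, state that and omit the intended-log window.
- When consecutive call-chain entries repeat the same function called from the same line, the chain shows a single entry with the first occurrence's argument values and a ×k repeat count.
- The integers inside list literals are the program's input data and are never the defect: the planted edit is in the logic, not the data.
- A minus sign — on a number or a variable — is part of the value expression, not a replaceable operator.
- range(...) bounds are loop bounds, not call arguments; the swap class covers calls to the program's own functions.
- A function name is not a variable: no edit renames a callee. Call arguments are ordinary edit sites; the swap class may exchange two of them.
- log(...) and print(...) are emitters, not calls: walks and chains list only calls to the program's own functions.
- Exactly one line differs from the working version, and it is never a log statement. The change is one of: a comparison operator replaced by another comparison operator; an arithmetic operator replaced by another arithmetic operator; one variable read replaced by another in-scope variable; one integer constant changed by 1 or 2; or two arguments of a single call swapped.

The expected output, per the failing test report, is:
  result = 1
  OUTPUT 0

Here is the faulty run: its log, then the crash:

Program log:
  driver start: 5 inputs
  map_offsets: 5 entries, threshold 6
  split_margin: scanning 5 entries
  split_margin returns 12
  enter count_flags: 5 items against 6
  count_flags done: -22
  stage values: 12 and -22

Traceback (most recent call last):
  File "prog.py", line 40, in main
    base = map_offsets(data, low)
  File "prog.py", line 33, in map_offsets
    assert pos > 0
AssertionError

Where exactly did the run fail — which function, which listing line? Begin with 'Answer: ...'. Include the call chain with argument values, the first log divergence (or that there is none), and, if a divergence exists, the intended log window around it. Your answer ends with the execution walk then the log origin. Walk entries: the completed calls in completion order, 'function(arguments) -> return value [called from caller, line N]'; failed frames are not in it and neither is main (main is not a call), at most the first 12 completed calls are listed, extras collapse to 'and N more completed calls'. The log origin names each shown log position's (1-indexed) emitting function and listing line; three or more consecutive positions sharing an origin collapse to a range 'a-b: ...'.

Answer: the error was raised in map_offsets, line 33.
Key observation: Log line 6 is where behavior first shows: 'count_flags done: -22' appears instead of 'count_flags done: 22'.
Call chain: main -> map_offsets([12, 10, 6, 1, 6], 6) (called at line 40).
First divergence: position 6 — the shown line 'count_flags done: -22' should read 'count_flags done: 22'.
Intended log window:
  4: split_margin returns 12
  5: enter count_flags: 5 items against 6
  6: count_flags done: 22
  7: stage values: 12 and 22
Execution walk:
  split_margin([12, 10, 6, 1, 6]) -> 12  [called from map_offsets, line 30]
  count_flags([12, 10, 6, 1, 6], 6) -> -22  [called from map_offsets, line 31]
Log line origins:
  1: from main, line 39
  2: from map_offsets, line 29
  3: from split_margin, line 2
  4: from split_margin, line 7
  5: from count_flags, line 11
  6: from count_flags, line 16
  7: from map_offsets, line 32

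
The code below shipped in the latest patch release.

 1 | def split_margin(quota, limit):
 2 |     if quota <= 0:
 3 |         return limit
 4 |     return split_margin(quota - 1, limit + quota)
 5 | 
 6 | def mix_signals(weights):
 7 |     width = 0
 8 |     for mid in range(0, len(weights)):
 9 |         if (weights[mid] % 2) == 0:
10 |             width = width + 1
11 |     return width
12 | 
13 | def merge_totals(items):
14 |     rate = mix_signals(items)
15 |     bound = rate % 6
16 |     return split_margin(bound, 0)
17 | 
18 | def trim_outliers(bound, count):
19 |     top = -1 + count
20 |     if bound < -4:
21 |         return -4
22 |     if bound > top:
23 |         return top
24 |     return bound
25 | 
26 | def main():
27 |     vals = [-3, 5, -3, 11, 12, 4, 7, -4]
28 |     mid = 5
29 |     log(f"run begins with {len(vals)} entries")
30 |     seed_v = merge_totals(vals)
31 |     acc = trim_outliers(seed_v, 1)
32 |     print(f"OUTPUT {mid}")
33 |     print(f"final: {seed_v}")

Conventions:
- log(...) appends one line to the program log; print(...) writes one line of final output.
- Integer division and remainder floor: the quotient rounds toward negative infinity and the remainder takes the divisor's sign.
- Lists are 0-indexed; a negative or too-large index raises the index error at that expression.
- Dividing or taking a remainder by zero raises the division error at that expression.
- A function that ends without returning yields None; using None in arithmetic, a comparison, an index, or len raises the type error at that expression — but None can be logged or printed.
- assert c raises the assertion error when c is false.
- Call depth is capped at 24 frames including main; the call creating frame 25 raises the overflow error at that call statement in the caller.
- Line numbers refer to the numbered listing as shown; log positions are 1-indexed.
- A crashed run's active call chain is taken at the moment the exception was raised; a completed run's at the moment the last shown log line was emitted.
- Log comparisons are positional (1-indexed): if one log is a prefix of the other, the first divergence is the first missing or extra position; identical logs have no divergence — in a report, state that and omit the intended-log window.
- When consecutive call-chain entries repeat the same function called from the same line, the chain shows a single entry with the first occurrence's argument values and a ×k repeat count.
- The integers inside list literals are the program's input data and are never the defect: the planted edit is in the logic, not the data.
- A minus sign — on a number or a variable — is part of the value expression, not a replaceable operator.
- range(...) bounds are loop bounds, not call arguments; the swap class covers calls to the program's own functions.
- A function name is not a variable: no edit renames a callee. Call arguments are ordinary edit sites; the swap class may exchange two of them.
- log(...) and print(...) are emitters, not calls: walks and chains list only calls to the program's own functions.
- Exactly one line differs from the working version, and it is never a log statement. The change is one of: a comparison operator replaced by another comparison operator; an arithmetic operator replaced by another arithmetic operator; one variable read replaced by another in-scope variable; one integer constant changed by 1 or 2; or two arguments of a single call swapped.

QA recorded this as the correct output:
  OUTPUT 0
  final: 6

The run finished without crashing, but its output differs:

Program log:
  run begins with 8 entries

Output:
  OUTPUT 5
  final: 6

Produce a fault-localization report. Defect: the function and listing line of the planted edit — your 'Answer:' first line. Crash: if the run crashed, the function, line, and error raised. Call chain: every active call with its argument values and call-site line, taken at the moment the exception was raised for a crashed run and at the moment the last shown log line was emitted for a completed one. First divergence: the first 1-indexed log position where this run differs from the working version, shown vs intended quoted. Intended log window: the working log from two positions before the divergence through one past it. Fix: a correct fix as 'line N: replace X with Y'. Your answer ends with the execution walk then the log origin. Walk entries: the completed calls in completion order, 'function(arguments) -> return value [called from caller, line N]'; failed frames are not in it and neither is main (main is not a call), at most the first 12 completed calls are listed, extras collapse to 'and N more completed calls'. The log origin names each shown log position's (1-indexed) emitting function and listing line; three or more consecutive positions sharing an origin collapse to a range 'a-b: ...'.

Answer: the defect is in main at line 32.
Key observation: The logs agree in full; only the final output differs.
Call chain: main.
First divergence: none (the log streams are identical).
Execution walk:
  mix_signals([-3, 5, -3, 11, 12, 4, 7, -4]) -> 3  [called from merge_totals, line 14]
  split_margin(0, 6) -> 6  [called from split_margin, line 4]
  split_margin(1, 5) -> 6  [called from split_margin, line 4]
  split_margin(2, 3) -> 6  [called from split_margin, line 4]
  split_margin(3, 0) -> 6  [called from merge_totals, line 16]
  merge_totals([-3, 5, -3, 11, 12, 4, 7, -4]) -> 6  [called from main, line 30]
  trim_outliers(6, 1) -> 0  [called from main, line 31]
Log origins:
  1 — main, line 29
A correct fix: line 32: replace `mid` with `acc`.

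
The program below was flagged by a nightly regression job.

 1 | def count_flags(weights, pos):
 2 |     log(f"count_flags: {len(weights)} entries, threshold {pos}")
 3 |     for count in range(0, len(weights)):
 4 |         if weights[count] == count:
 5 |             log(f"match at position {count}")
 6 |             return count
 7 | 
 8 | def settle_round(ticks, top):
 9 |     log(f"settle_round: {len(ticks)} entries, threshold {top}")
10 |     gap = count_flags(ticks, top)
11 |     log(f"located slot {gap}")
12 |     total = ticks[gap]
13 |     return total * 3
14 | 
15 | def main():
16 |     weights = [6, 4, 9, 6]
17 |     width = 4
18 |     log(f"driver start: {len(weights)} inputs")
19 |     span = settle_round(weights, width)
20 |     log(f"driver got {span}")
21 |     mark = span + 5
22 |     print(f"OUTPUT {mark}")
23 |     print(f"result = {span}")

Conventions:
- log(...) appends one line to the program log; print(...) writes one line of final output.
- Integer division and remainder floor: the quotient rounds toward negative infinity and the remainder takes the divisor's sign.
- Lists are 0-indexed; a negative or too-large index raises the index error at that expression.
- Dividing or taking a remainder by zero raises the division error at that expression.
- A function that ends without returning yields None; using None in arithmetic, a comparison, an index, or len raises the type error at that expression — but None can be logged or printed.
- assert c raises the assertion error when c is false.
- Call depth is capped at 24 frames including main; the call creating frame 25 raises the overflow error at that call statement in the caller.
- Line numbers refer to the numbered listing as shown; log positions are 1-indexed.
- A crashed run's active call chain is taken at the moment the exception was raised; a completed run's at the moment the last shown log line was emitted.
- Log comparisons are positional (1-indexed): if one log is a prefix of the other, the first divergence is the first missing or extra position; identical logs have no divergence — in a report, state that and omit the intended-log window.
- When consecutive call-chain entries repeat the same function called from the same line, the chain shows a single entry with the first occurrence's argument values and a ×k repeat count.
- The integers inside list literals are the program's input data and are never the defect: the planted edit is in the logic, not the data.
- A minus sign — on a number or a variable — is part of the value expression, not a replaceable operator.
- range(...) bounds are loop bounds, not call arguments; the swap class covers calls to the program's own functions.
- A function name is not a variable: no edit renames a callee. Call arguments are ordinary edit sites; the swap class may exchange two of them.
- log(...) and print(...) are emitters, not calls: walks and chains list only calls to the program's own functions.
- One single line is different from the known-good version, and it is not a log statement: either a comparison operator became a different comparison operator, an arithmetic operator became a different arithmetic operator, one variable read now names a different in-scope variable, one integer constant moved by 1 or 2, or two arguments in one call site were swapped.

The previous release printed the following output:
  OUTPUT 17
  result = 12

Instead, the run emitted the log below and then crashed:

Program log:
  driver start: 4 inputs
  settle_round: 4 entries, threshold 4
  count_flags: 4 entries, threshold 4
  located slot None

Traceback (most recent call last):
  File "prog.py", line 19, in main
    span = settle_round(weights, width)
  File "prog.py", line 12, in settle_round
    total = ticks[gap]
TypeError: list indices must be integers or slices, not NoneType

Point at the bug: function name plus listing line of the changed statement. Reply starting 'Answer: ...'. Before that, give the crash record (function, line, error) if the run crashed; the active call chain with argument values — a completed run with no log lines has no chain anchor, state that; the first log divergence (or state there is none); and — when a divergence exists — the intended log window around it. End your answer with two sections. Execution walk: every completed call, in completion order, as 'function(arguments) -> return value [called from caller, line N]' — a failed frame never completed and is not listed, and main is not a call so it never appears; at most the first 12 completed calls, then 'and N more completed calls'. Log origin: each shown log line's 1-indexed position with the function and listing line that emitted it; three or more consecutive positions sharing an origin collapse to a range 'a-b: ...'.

Answer: the defect is in count_flags at line 4.
The tell: The log first diverges at position 4: the faulty run prints 'located slot None' where the working version prints 'match at position 1'.
Crash: settle_round, line 12, TypeError.
Call chain: main -> settle_round([6, 4, 9, 6], 4) (called at line 19).
First divergence: position 4 — shown 'located slot None', intended 'match at position 1'.
Intended log window:
  2: settle_round: 4 entries, threshold 4
  3: count_flags: 4 entries, threshold 4
  4: match at position 1
  5: located slot 1
Execution walk:
  count_flags([6, 4, 9, 6], 4) -> None  [called from settle_round, line 10]
Origin of each log line:
  1: from main, line 18
  2: from settle_round, line 9
  3: from count_flags, line 2
  4: from settle_round, line 11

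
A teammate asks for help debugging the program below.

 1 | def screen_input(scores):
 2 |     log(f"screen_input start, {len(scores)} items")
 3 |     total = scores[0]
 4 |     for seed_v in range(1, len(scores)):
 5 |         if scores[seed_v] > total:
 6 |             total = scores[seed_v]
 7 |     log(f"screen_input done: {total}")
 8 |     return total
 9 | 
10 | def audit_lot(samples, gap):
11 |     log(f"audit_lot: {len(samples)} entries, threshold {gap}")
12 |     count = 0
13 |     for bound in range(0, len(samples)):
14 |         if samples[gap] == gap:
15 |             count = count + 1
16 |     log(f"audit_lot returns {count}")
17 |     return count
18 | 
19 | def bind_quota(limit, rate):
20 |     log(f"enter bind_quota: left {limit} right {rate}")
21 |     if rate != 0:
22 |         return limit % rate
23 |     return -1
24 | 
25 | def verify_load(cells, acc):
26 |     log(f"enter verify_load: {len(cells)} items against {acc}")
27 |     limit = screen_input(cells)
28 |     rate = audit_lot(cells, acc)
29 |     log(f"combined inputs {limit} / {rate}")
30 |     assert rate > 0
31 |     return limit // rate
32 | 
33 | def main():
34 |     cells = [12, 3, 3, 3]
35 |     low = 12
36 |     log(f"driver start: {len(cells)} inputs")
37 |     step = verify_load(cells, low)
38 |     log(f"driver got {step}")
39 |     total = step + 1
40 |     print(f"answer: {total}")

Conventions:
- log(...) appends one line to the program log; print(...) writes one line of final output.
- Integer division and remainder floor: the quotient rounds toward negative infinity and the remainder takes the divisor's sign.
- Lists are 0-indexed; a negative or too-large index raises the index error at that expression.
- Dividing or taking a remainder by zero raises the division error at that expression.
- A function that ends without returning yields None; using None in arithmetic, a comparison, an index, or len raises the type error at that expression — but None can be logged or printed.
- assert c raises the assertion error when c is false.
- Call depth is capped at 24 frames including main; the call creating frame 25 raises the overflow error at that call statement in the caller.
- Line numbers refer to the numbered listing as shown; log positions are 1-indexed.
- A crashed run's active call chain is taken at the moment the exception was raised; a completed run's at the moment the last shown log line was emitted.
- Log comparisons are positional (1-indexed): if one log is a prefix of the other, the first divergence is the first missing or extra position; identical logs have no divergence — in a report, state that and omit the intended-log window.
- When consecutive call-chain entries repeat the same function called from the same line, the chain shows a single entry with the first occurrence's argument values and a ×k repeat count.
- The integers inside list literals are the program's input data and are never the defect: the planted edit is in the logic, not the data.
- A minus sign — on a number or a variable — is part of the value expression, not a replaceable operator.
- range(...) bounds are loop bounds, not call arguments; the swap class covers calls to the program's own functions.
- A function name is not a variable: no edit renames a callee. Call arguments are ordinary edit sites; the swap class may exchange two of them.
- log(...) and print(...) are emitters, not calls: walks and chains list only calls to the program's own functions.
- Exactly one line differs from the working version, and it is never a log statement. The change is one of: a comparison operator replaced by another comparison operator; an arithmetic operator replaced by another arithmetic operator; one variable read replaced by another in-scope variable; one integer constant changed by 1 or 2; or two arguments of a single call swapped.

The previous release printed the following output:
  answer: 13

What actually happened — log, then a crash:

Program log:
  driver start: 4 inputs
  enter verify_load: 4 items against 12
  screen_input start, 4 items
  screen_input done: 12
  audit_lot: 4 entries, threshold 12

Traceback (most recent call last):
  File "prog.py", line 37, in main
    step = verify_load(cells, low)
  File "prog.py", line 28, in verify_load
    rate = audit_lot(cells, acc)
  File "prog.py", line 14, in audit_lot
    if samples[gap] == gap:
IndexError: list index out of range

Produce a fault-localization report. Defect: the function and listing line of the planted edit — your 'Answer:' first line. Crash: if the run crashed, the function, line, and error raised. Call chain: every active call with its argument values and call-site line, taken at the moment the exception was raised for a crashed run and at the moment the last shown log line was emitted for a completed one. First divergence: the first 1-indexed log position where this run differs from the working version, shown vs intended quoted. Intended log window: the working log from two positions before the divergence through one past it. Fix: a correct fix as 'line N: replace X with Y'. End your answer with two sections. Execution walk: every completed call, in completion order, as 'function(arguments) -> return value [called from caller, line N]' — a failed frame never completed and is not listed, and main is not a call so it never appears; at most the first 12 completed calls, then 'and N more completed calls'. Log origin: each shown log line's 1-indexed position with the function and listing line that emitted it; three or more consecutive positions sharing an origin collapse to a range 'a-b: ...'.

Answer: the defect is in audit_lot at line 14.
Core observation: The log ends early — 5 lines, where the working version next logs 'audit_lot returns 1'.
Crash: audit_lot, line 14, IndexError.
Call chain: main -> verify_load([12, 3, 3, 3], 12) (called at line 37) -> audit_lot([12, 3, 3, 3], 12) (called at line 28).
First divergence: position 6 — the faulty run's log ends after 5 lines; the working version continues with 'audit_lot returns 1'.
Intended log window:
  4: screen_input done: 12
  5: audit_lot: 4 entries, threshold 12
  6: audit_lot returns 1
  7: combined inputs 12 / 1
Execution walk:
  screen_input([12, 3, 3, 3]) -> 12  [called from verify_load, line 27]
Log line origins:
  1: emitted by main (line 36)
  2: emitted by verify_load (line 26)
  3: emitted by screen_input (line 2)
  4: emitted by screen_input (line 7)
  5: emitted by audit_lot (line 11)
A correct fix: line 14: replace `samples[gap]` with `samples[bound]`.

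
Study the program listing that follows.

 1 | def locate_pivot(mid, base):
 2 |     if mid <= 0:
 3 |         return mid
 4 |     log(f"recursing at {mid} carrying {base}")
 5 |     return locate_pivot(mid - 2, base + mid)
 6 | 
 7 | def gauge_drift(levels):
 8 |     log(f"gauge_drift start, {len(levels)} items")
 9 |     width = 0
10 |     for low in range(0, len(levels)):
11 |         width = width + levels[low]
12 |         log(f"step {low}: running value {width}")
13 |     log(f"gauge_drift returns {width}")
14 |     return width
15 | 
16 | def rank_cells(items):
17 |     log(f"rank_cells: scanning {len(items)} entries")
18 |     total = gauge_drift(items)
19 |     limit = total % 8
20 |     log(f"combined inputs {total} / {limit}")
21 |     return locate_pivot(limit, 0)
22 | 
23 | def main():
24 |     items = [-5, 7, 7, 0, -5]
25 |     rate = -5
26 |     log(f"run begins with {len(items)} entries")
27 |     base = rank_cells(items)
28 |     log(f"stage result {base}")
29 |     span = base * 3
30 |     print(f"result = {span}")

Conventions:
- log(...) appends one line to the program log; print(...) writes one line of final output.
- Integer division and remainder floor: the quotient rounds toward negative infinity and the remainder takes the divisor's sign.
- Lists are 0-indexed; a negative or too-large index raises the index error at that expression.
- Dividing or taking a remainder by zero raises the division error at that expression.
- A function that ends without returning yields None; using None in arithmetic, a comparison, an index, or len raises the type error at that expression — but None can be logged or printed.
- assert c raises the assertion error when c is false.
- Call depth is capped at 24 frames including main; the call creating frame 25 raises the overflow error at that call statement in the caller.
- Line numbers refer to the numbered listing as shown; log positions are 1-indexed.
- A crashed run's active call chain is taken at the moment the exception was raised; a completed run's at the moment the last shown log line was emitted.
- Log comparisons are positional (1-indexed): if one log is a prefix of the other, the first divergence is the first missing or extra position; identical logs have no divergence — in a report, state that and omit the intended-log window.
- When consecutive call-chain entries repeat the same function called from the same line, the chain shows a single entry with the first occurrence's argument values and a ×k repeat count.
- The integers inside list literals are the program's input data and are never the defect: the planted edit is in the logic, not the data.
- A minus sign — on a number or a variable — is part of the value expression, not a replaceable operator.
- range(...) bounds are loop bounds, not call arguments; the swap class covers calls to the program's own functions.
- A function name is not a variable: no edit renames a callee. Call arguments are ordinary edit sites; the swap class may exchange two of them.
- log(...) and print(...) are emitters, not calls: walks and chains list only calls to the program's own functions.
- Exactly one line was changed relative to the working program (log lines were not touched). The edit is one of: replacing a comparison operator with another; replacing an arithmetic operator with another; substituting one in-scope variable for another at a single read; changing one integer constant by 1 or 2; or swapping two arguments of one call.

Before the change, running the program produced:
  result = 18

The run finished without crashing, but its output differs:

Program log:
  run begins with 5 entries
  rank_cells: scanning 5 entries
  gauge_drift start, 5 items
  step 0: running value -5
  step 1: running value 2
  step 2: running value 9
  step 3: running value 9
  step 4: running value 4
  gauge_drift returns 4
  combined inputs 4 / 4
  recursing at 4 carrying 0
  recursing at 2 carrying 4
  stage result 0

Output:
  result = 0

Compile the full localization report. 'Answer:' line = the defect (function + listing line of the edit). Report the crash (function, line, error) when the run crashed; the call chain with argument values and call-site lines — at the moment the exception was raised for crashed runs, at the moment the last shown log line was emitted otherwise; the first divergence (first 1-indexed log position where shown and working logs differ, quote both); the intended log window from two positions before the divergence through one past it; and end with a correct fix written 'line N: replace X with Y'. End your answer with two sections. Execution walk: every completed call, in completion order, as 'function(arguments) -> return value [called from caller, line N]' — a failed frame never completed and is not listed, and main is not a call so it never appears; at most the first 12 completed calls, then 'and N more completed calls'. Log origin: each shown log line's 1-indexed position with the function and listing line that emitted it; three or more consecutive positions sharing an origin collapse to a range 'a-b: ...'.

Answer: the defect is in locate_pivot at line 3.
Key observation: Everything matches until log position 13, which reads 'stage result 0' in place of 'stage result 6'.
Call chain: main.
First divergence: position 13 — the shown line 'stage result 0' should read 'stage result 6'.
Intended log window:
  11: recursing at 4 carrying 0
  12: recursing at 2 carrying 4
  13: stage result 6
Execution walk:
  gauge_drift([-5, 7, 7, 0, -5]) -> 4  [called from rank_cells, line 18]
  locate_pivot(0, 6) -> 0  [called from locate_pivot, line 5]
  locate_pivot(2, 4) -> 0  [called from locate_pivot, line 5]
  locate_pivot(4, 0) -> 0  [called from rank_cells, line 21]
  rank_cells([-5, 7, 7, 0, -5]) -> 0  [called from main, line 27]
Origin of each log line:
  1 — main, line 26
  2 — rank_cells, line 17
  3 — gauge_drift, line 8
  4-8 — gauge_drift, line 12
  9 — gauge_drift, line 13
  10 — rank_cells, line 20
  11 — locate_pivot, line 4
  12 — locate_pivot, line 4
  13 — main, line 28
A correct fix: line 3: replace `mid` with `base`.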